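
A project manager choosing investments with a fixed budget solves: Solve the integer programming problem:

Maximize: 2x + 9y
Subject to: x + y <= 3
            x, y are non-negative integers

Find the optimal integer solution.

Objective: 2x + 9y, constraint: x + y <= 3
Coefficient of y is 9 > coefficient of x is 2, so allocate the entire budget to y.
Optimal: x = 0, y = 3, value = 27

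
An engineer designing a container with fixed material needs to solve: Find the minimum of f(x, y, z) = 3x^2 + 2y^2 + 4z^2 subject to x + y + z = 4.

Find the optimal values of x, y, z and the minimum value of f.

Using Lagrange multipliers on f = 3x^2 + 2y^2 + 4z^2 with constraint x + y + z = 4:
Conditions: 2*3*x = lambda, 2*2*y = lambda, 2*4*z = lambda
So x = lambda/6, y = lambda/4, z = lambda/8
Substituting into constraint: lambda * (13/24) = 4
lambda = 96/13
x = 16/13, y = 24/13, z = 12/13
Minimum value = 192/13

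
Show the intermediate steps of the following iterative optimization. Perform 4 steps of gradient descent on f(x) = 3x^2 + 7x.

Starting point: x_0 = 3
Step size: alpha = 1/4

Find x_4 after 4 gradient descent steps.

f(x) = 3x^2 + 7x, f'(x) = 6x + (7)
Step 1: f'(3) = 25, x_1 = 3 - 1/4 * 25 = -13/4
Step 2: f'(-13/4) = -25/2, x_2 = -13/4 - 1/4 * -25/2 = -1/8
Step 3: f'(-1/8) = 25/4, x_3 = -1/8 - 1/4 * 25/4 = -27/16
Step 4: f'(-27/16) = -25/8, x_4 = -27/16 - 1/4 * -25/8 = -29/32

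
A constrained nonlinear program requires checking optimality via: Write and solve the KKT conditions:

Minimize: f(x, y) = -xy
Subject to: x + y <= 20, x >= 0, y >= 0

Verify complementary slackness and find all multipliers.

Problem: min -xy s.t. x + y <= 20 (multiplier lambda), x >= 0 (mu_x), y >= 0 (mu_y)
KKT stationarity: -y + lambda - mu_x = 0, -x + lambda - mu_y = 0, with lambda, mu_x, mu_y >= 0
Complementary slackness: lambda*(x + y - 20) = 0, mu_x*x = 0, mu_y*y = 0
If lambda = 0: y = -mu_x <= 0 and x = -mu_y <= 0 force x = y = 0 with f = 0; but x = y = 10 is feasible with f = -100 < 0, so this is not the minimum. Hence lambda > 0 and x + y = 20.
Try x > 0, y > 0 (so mu_x = mu_y = 0): y = lambda, x = lambda => x = y = lambda
x + y = 20 => 2*lambda = 20 => lambda = 10
x* = y* = 10 > 0, consistent with mu_x = mu_y = 0.
(Any feasible point with x = 0 or y = 0 has f = 0 > -100, so the minimum is not on those boundaries.)
min(-xy) = -100 (i.e. max xy = 100)
Multipliers: lambda = 10, mu_x = 0, mu_y = 0
Complementary slackness: lambda*(x + y - 20) = 10*(10 + 10 - 20) = 0, mu_x*x = 0*10 = 0, mu_y*y = 0*10 = 0. Satisfied.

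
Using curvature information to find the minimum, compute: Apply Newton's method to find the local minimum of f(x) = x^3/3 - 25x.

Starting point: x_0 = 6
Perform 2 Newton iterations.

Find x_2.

f(x) = x^3/3 - 25x
f'(x) = x^2 - 25, f''(x) = 2x
Newton update: x_{n+1} = x_n - (x_n^2 - 25)/(2*x_n)
Step 1: x_0 = 6, f'=11, f''=12, x_1 = 61/12
Step 2: x_1 = 61/12, f'=121/144, f''=61/6, x_2 = 7321/1464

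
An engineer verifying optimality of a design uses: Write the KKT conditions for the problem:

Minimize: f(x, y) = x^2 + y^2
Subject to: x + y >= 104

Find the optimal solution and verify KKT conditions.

KKT conditions for min x^2 + y^2 s.t. x + y >= 104:
Stationarity: 2x = mu, 2y = mu
So x = y = mu/2.
Complementary slackness: mu*(x + y - 104) = 0
Primal feasibility: x + y >= 104; dual feasibility: mu >= 0
If mu = 0 then x = y = 0, but 0 + 0 < 104 is infeasible, so the constraint is active.
Constraint active: x + y = 2*(mu/2) = 104 => mu = 104
x = y = 52, f = 5408
Verify: stationarity 2*52 = 104 = mu; primal 52 + 52 = 104 >= 104; dual mu = 104 >= 0; complementary slackness 104*(104 - 104) = 0. All KKT conditions hold.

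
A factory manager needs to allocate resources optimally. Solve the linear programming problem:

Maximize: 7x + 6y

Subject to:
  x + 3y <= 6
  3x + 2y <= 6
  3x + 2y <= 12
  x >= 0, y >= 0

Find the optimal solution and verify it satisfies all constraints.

Feasible vertices: (0, 0), (0, 2), (6/7, 12/7), (2, 0)
Objective 7x + 6y at each vertex:
  (0, 0): 0
  (0, 2): 12
  (6/7, 12/7): 114/7
  (2, 0): 14
Maximum is 114/7 at (6/7, 12/7).
Verify constraints at (x, y) = (6/7, 12/7):
  1*(6/7) + 3*(12/7) = 6 <= 6 (active)
  3*(6/7) + 2*(12/7) = 6 <= 6 (active)
  3*(6/7) + 2*(12/7) = 6 <= 12
  x = 6/7 >= 0, y = 12/7 >= 0. All constraints satisfied.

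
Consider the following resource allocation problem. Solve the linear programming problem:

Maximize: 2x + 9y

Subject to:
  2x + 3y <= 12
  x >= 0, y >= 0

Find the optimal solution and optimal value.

The feasible region has vertices at [(0, 0), (6, 0), (0, 4)].
Checking objective 2x + 9y at each vertex:
  (0, 0): 2*0 + 9*0 = 0
  (6, 0): 2*6 + 9*0 = 12
  (0, 4): 2*0 + 9*4 = 36
Maximum is 36 at (0, 4).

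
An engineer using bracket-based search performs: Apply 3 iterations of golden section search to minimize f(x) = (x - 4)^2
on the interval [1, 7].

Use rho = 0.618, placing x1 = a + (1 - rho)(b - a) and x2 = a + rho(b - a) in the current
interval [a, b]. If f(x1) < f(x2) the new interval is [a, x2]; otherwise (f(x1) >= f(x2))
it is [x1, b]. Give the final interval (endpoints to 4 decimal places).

Golden section search for min of f(x) = (x - 4)^2 on [1, 7].
Each step: x1 = a + (1 - rho)(b - a), x2 = a + rho(b - a); if f(x1) < f(x2) keep [a, x2], otherwise keep [x1, b].
Step 1: [1.0000, 7.0000], x1=3.2920 (f=0.5013), x2=4.7080 (f=0.5013); f(x1) = f(x2) (tie, not '<') => keep [3.2920, 7.0000]
Step 2: [3.2920, 7.0000], x1=4.7085 (f=0.5019), x2=5.5835 (f=2.5076); f(x1) < f(x2) => keep [3.2920, 5.5835]
Step 3: [3.2920, 5.5835], x1=4.1674 (f=0.0280), x2=4.7082 (f=0.5015); f(x1) < f(x2) => keep [3.2920, 4.7082]
Final interval: [3.2920, 4.7082]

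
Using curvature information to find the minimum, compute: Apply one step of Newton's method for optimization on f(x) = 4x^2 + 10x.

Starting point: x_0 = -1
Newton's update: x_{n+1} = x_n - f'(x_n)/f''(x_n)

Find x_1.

f(x) = 4x^2 + 10x
f'(x) = 8x + (10), f''(x) = 8
Newton step: x_1 = x_0 - f'(x_0)/f''(x_0)
f'(-1) = 2
x_1 = -1 - 2/8 = -5/4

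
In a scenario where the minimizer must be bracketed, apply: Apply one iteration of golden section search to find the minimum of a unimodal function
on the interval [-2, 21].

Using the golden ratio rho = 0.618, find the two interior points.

Golden section search on [-2, 21].
Golden ratio rho = 0.618 (approx).
Interior points:
  x_1 = -2 + (1-0.618)*23 = 6.7860
  x_2 = -2 + 0.618*23 = 12.2140
Compare f(x_1) and f(x_2) to determine which subinterval to keep.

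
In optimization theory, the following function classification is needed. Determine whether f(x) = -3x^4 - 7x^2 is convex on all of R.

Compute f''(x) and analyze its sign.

f(x) = -3x^4 - 7x^2
f'(x) = -12x^3 + -14x
f''(x) = -36x^2 + -14
f''(x) = -36x^2 + -14 <= -14 < 0 for all x
Therefore, f is concave on R.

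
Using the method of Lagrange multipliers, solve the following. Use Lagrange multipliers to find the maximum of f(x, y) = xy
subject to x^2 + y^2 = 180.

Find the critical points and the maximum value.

Lagrange conditions: y = 2*lambda*x and x = 2*lambda*y
If x = 0 then y = 0, violating the constraint, so x, y != 0.
Dividing: y/x = x/y => x^2 = y^2 => y = x or y = -x
Constraint: 2x^2 = 180 => x^2 = 90 => x = +/-sqrt(90)
Critical points: (sqrt(90), sqrt(90)), (-sqrt(90), -sqrt(90)), (sqrt(90), -sqrt(90)), (-sqrt(90), sqrt(90))
  y = x:  xy = x^2 = 90  at (sqrt(90), sqrt(90)) and (-sqrt(90), -sqrt(90))
  y = -x: xy = -x^2 = -90 at (sqrt(90), -sqrt(90)) and (-sqrt(90), sqrt(90))
Maximum xy = 90 at (sqrt(90), sqrt(90)) and (-sqrt(90), -sqrt(90))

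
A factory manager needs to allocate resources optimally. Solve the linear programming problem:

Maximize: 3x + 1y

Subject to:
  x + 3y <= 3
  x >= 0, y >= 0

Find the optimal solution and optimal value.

The feasible region has vertices at [(0, 0), (3, 0), (0, 1)].
Checking objective 3x + 1y at each vertex:
  (0, 0): 3*0 + 1*0 = 0
  (3, 0): 3*3 + 1*0 = 9
  (0, 1): 3*0 + 1*1 = 1
Maximum is 9 at (3, 0).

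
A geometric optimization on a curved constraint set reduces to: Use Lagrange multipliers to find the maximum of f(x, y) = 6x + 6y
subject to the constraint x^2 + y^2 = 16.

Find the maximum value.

Set up Lagrange conditions: grad f = lambda * grad g
  6 = 2*lambda*x
  6 = 2*lambda*y
From these: x/y = 6/6, so x = 6t, y = 6t for some t.
Substitute into constraint: (6t)^2 + (6t)^2 = 16
  t^2 * 72 = 16
  t = sqrt(16/72)
Maximum = 6*x + 6*y = (6^2 + 6^2)*t = 72 * sqrt(16/72) = sqrt(1152)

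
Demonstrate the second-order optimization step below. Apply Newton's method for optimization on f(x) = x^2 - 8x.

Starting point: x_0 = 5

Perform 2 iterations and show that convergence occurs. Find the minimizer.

f(x) = x^2 - 8x, f'(x) = 2x + (-8), f''(x) = 2
Step 1: f'(5) = 2, x_1 = 5 - 2/2 = 4
Step 2: f'(4) = 0, x_2 = 4 (converged)
Newton's method converges in 1 step for quadratics.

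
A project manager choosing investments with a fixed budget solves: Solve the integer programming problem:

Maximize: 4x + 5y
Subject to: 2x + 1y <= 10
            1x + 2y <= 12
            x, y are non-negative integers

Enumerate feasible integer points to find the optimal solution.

Constraint 1: 2x + 1y <= 10
Constraint 2: 1x + 2y <= 12
Feasible x range (need y >= 0): 0 <= x <= min(10/2, 12/1) => x in {0, ..., 5}.
Enumerate feasible integer points row by row (the coefficient of y is 5 > 0, so for each x the largest feasible y gives the best value):
  x = 0: y <= min((10 - 2*0)/1, (12 - 1*0)/2) => y in {0, ..., 6}; best 4*0 + 5*6 = 30
  x = 1: y <= min((10 - 2*1)/1, (12 - 1*1)/2) => y in {0, ..., 5}; best 4*1 + 5*5 = 29
  x = 2: y <= min((10 - 2*2)/1, (12 - 1*2)/2) => y in {0, ..., 5}; best 4*2 + 5*5 = 33
  x = 3: y <= min((10 - 2*3)/1, (12 - 1*3)/2) => y in {0, ..., 4}; best 4*3 + 5*4 = 32
  x = 4: y <= min((10 - 2*4)/1, (12 - 1*4)/2) => y in {0, ..., 2}; best 4*4 + 5*2 = 26
  x = 5: y <= min((10 - 2*5)/1, (12 - 1*5)/2) => y in {0}; best 4*5 + 5*0 = 20
The maximum 4x + 5y = 33 is achieved at x = 2, y = 5.
Check: 2*2 + 1*5 = 9 <= 10 and 1*2 + 2*5 = 12 <= 12.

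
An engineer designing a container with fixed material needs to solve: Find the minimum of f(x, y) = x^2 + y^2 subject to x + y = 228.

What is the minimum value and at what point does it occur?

Substitute y = 228 - x into f(x,y) = x^2 + y^2:
g(x) = x^2 + (228 - x)^2 = 2x^2 - 456x + 51984
g'(x) = 4x - 456 = 0  =>  x = 114
y = 228 - 114 = 114
Minimum value = 114^2 + 114^2 = 25992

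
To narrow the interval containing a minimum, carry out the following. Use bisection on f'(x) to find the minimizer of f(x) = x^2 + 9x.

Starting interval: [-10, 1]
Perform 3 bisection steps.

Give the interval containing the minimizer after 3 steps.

Finding critical point of f(x) = x^2 + 9x using bisection on f'(x) = 2x + 9.
f'(x) = 0 when x = -9/2.
Starting interval: [-10, 1]
Step 1: mid = -9/2, f'(mid) = 0, new interval = [-9/2, -9/2]
Step 2: mid = -9/2, f'(mid) = 0, new interval = [-9/2, -9/2]
Step 3: mid = -9/2, f'(mid) = 0, new interval = [-9/2, -9/2]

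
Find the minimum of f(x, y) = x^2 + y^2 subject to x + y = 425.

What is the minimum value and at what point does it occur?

Substitute y = 425 - x into f(x,y) = x^2 + y^2:
g(x) = x^2 + (425 - x)^2 = 2x^2 - 850x + 180625
g'(x) = 4x - 850 = 0  =>  x = 425/2
y = 425 - 425/2 = 425/2
Minimum value = (425/2)^2 + (425/2)^2 = 180625/2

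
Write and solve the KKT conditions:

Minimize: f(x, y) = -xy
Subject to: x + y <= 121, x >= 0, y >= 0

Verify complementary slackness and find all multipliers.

Problem: min -xy s.t. x + y <= 121 (multiplier lambda), x >= 0 (mu_x), y >= 0 (mu_y)
KKT stationarity: -y + lambda - mu_x = 0, -x + lambda - mu_y = 0, with lambda, mu_x, mu_y >= 0
Complementary slackness: lambda*(x + y - 121) = 0, mu_x*x = 0, mu_y*y = 0
If lambda = 0: y = -mu_x <= 0 and x = -mu_y <= 0 force x = y = 0 with f = 0; but x = y = 121/2 is feasible with f = -14641/4 < 0, so this is not the minimum. Hence lambda > 0 and x + y = 121.
Try x > 0, y > 0 (so mu_x = mu_y = 0): y = lambda, x = lambda => x = y = lambda
x + y = 121 => 2*lambda = 121 => lambda = 121/2
x* = y* = 121/2 > 0, consistent with mu_x = mu_y = 0.
(Any feasible point with x = 0 or y = 0 has f = 0 > -14641/4, so the minimum is not on those boundaries.)
min(-xy) = -14641/4 (i.e. max xy = 14641/4)
Multipliers: lambda = 121/2, mu_x = 0, mu_y = 0
Complementary slackness: lambda*(x + y - 121) = 121/2*(121/2 + 121/2 - 121) = 0, mu_x*x = 0*121/2 = 0, mu_y*y = 0*121/2 = 0. Satisfied.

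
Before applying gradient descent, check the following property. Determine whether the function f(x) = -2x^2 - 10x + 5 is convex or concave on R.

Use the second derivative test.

f(x) = -2x^2 - 10x + 5
f'(x) = -4x - 10
f''(x) = -4
Since f''(x) = -4 < 0 for all x, f is concave on R.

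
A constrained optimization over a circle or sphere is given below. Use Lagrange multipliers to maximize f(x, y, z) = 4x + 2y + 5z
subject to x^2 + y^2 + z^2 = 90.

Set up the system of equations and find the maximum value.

Lagrange conditions: 4 = 2*lambda*x, 2 = 2*lambda*y, 5 = 2*lambda*z
So x:4 = y:2 = z:5, i.e. x = 4t, y = 2t, z = 5t
Constraint: t^2*(4^2 + 2^2 + 5^2) = 90
  t^2 * 45 = 90  =>  t = sqrt(2)
Maximum = 4*4t + 2*2t + 5*5t = 45*sqrt(2) = sqrt(4050)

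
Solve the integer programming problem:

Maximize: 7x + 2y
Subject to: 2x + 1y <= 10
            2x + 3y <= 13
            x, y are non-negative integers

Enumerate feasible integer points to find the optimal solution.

Constraint 1: 2x + 1y <= 10
Constraint 2: 2x + 3y <= 13
Feasible x range (need y >= 0): 0 <= x <= min(10/2, 13/2) => x in {0, ..., 5}.
Enumerate feasible integer points row by row (the coefficient of y is 2 > 0, so for each x the largest feasible y gives the best value):
  x = 0: y <= min((10 - 2*0)/1, (13 - 2*0)/3) => y in {0, ..., 4}; best 7*0 + 2*4 = 8
  x = 1: y <= min((10 - 2*1)/1, (13 - 2*1)/3) => y in {0, ..., 3}; best 7*1 + 2*3 = 13
  x = 2: y <= min((10 - 2*2)/1, (13 - 2*2)/3) => y in {0, ..., 3}; best 7*2 + 2*3 = 20
  x = 3: y <= min((10 - 2*3)/1, (13 - 2*3)/3) => y in {0, ..., 2}; best 7*3 + 2*2 = 25
  x = 4: y <= min((10 - 2*4)/1, (13 - 2*4)/3) => y in {0, ..., 1}; best 7*4 + 2*1 = 30
  x = 5: y <= min((10 - 2*5)/1, (13 - 2*5)/3) => y in {0}; best 7*5 + 2*0 = 35
The maximum 7x + 2y = 35 is achieved at x = 5, y = 0.
Check: 2*5 + 1*0 = 10 <= 10 and 2*5 + 3*0 = 10 <= 13.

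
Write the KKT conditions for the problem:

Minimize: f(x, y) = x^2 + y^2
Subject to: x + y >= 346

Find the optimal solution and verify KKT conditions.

KKT conditions for min x^2 + y^2 s.t. x + y >= 346:
Stationarity: 2x = mu, 2y = mu
So x = y = mu/2.
Complementary slackness: mu*(x + y - 346) = 0
Primal feasibility: x + y >= 346; dual feasibility: mu >= 0
If mu = 0 then x = y = 0, but 0 + 0 < 346 is infeasible, so the constraint is active.
Constraint active: x + y = 2*(mu/2) = 346 => mu = 346
x = y = 173, f = 59858
Verify: stationarity 2*173 = 346 = mu; primal 173 + 173 = 346 >= 346; dual mu = 346 >= 0; complementary slackness 346*(346 - 346) = 0. All KKT conditions hold.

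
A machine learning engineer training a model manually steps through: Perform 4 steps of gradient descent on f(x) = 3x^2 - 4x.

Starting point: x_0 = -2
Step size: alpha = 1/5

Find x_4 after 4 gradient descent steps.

f(x) = 3x^2 - 4x, f'(x) = 6x + (-4)
Step 1: f'(-2) = -16, x_1 = -2 - 1/5 * -16 = 6/5
Step 2: f'(6/5) = 16/5, x_2 = 6/5 - 1/5 * 16/5 = 14/25
Step 3: f'(14/25) = -16/25, x_3 = 14/25 - 1/5 * -16/25 = 86/125
Step 4: f'(86/125) = 16/125, x_4 = 86/125 - 1/5 * 16/125 = 414/625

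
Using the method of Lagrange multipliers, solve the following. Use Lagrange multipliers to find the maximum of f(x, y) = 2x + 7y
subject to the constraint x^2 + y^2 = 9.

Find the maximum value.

Set up Lagrange conditions: grad f = lambda * grad g
  2 = 2*lambda*x
  7 = 2*lambda*y
From these: x/y = 2/7, so x = 2t, y = 7t for some t.
Substitute into constraint: (2t)^2 + (7t)^2 = 9
  t^2 * 53 = 9
  t = sqrt(9/53)
Maximum = 2*x + 7*y = (2^2 + 7^2)*t = 53 * sqrt(9/53) = sqrt(477)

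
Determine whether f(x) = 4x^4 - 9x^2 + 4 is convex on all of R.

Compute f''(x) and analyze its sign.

f(x) = 4x^4 - 9x^2 + 4
f'(x) = 16x^3 + -18x
f''(x) = 48x^2 + -18
f''(0) = -18 < 0, so not convex near x = 0
Therefore, f is not globally convex on R.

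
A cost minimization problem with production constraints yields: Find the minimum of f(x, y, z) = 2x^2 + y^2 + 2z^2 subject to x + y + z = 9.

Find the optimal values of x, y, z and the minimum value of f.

Using Lagrange multipliers on f = 2x^2 + y^2 + 2z^2 with constraint x + y + z = 9:
Conditions: 2*2*x = lambda, 2*1*y = lambda, 2*2*z = lambda
So x = lambda/4, y = lambda/2, z = lambda/4
Substituting into constraint: lambda * (1) = 9
lambda = 9
x = 9/4, y = 9/2, z = 9/4
Minimum value = 81/2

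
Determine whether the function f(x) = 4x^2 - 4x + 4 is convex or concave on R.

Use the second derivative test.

f(x) = 4x^2 - 4x + 4
f'(x) = 8x - 4
f''(x) = 8
Since f''(x) = 8 > 0 for all x, f is convex on R.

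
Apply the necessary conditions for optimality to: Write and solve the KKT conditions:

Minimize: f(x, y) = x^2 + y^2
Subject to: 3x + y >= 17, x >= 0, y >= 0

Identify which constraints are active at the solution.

KKT conditions for min x^2 + y^2 s.t. 3x + 1y >= 17, x >= 0, y >= 0:
Stationarity: 2x = mu*3 + mu_x, 2y = mu*1 + mu_y, with mu, mu_x, mu_y >= 0
Complementary slackness: mu*(3x + y - 17) = 0, mu_x*x = 0, mu_y*y = 0
(0, 0) is infeasible (3*0 + 1*0 < 17), so if mu = 0 stationarity would force x = mu_x/2 >= 0, y = mu_y/2 >= 0 with mu_x*x = mu_y*y = 0, i.e. x = y = 0: contradiction. Hence mu > 0 and 3x + y = 17 is active.
Try x > 0, y > 0 (so mu_x = mu_y = 0): x = 3*mu/2, y = 1*mu/2
Substitute: 3*(3*mu/2) + 1*(1*mu/2) = 17
  mu*10/2 = 17 => mu = 17/5
x* = 51/10 > 0, y* = 17/10 > 0, consistent with mu_x = mu_y = 0.
f is convex and the constraints are linear, so this KKT point is the global minimum.
f* = 289/10
Active constraints: 3x + y >= 17 (holds with equality, mu = 17/5 > 0); x >= 0 and y >= 0 are inactive (mu_x = mu_y = 0).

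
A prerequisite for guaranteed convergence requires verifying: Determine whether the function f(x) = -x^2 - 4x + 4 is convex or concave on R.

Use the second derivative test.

f(x) = -x^2 - 4x + 4
f'(x) = -2x - 4
f''(x) = -2
Since f''(x) = -2 < 0 for all x, f is concave on R.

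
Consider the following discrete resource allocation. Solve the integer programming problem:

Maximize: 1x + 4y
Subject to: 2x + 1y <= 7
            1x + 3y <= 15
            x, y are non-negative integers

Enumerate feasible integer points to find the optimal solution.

Constraint 1: 2x + 1y <= 7
Constraint 2: 1x + 3y <= 15
Feasible x range (need y >= 0): 0 <= x <= min(7/2, 15/1) => x in {0, ..., 3}.
Enumerate feasible integer points row by row (the coefficient of y is 4 > 0, so for each x the largest feasible y gives the best value):
  x = 0: y <= min((7 - 2*0)/1, (15 - 1*0)/3) => y in {0, ..., 5}; best 1*0 + 4*5 = 20
  x = 1: y <= min((7 - 2*1)/1, (15 - 1*1)/3) => y in {0, ..., 4}; best 1*1 + 4*4 = 17
  x = 2: y <= min((7 - 2*2)/1, (15 - 1*2)/3) => y in {0, ..., 3}; best 1*2 + 4*3 = 14
  x = 3: y <= min((7 - 2*3)/1, (15 - 1*3)/3) => y in {0, ..., 1}; best 1*3 + 4*1 = 7
The maximum 1x + 4y = 20 is achieved at x = 0, y = 5.
Check: 2*0 + 1*5 = 5 <= 7 and 1*0 + 3*5 = 15 <= 15.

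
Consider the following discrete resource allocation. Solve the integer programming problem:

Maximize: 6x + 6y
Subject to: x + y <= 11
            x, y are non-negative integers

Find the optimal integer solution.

Objective: 6x + 6y, constraint: x + y <= 11
Coefficient of x is 6 >= coefficient of y is 6, so allocate the entire budget to x.
Optimal: x = 11, y = 0, value = 66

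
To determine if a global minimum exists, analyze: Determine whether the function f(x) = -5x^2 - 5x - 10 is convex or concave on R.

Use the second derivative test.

f(x) = -5x^2 - 5x - 10
f'(x) = -10x - 5
f''(x) = -10
Since f''(x) = -10 < 0 for all x, f is concave on R.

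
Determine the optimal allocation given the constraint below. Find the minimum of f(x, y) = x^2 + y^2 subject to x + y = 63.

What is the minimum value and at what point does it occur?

Substitute y = 63 - x into f(x,y) = x^2 + y^2:
g(x) = x^2 + (63 - x)^2 = 2x^2 - 126x + 3969
g'(x) = 4x - 126 = 0  =>  x = 63/2
y = 63 - 63/2 = 63/2
Minimum value = (63/2)^2 + (63/2)^2 = 3969/2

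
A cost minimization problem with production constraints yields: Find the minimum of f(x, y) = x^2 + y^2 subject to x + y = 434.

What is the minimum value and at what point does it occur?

Substitute y = 434 - x into f(x,y) = x^2 + y^2:
g(x) = x^2 + (434 - x)^2 = 2x^2 - 868x + 188356
g'(x) = 4x - 868 = 0  =>  x = 217
y = 434 - 217 = 217
Minimum value = 217^2 + 217^2 = 94178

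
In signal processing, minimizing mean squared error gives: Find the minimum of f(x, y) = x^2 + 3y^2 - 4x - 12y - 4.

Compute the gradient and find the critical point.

f(x,y) = x^2 + 3y^2 - 4x - 12y - 4
df/dx = 2x + (-4) = 0  =>  x = 2
df/dy = 6y + (-12) = 0  =>  y = 2
f(2, 2) = 1*(2)^2 + 3*(2)^2 + -4*(2) + -12*(2) + -4 = -20
Hessian is diagonal with entries 2, 6 > 0, so this is a minimum.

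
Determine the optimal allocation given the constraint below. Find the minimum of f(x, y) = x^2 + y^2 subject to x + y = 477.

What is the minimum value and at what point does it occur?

Substitute y = 477 - x into f(x,y) = x^2 + y^2:
g(x) = x^2 + (477 - x)^2 = 2x^2 - 954x + 227529
g'(x) = 4x - 954 = 0  =>  x = 477/2
y = 477 - 477/2 = 477/2
Minimum value = (477/2)^2 + (477/2)^2 = 227529/2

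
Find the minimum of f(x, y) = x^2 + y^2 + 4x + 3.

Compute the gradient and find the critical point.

f(x,y) = x^2 + y^2 + 4x + 3
df/dx = 2x + (4) = 0  =>  x = -2
df/dy = 2y + (0) = 0  =>  y = 0
f(-2, 0) = 1*(-2)^2 + 1*(0)^2 + 4*(-2) + 3 = -1
Hessian is diagonal with entries 2, 2 > 0, so this is a minimum.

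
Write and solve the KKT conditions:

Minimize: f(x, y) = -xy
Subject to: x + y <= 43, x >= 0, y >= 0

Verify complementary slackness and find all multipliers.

Problem: min -xy s.t. x + y <= 43 (multiplier lambda), x >= 0 (mu_x), y >= 0 (mu_y)
KKT stationarity: -y + lambda - mu_x = 0, -x + lambda - mu_y = 0, with lambda, mu_x, mu_y >= 0
Complementary slackness: lambda*(x + y - 43) = 0, mu_x*x = 0, mu_y*y = 0
If lambda = 0: y = -mu_x <= 0 and x = -mu_y <= 0 force x = y = 0 with f = 0; but x = y = 43/2 is feasible with f = -1849/4 < 0, so this is not the minimum. Hence lambda > 0 and x + y = 43.
Try x > 0, y > 0 (so mu_x = mu_y = 0): y = lambda, x = lambda => x = y = lambda
x + y = 43 => 2*lambda = 43 => lambda = 43/2
x* = y* = 43/2 > 0, consistent with mu_x = mu_y = 0.
(Any feasible point with x = 0 or y = 0 has f = 0 > -1849/4, so the minimum is not on those boundaries.)
min(-xy) = -1849/4 (i.e. max xy = 1849/4)
Multipliers: lambda = 43/2, mu_x = 0, mu_y = 0
Complementary slackness: lambda*(x + y - 43) = 43/2*(43/2 + 43/2 - 43) = 0, mu_x*x = 0*43/2 = 0, mu_y*y = 0*43/2 = 0. Satisfied.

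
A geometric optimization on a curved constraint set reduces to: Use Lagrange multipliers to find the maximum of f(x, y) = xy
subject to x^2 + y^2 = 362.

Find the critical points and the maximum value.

Lagrange conditions: y = 2*lambda*x and x = 2*lambda*y
If x = 0 then y = 0, violating the constraint, so x, y != 0.
Dividing: y/x = x/y => x^2 = y^2 => y = x or y = -x
Constraint: 2x^2 = 362 => x^2 = 181 => x = +/-sqrt(181)
Critical points: (sqrt(181), sqrt(181)), (-sqrt(181), -sqrt(181)), (sqrt(181), -sqrt(181)), (-sqrt(181), sqrt(181))
  y = x:  xy = x^2 = 181  at (sqrt(181), sqrt(181)) and (-sqrt(181), -sqrt(181))
  y = -x: xy = -x^2 = -181 at (sqrt(181), -sqrt(181)) and (-sqrt(181), sqrt(181))
Maximum xy = 181 at (sqrt(181), sqrt(181)) and (-sqrt(181), -sqrt(181))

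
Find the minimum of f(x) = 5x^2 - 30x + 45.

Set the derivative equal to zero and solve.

f(x) = 5x^2 - 30x + 45
f'(x) = 10x + (-30) = 0
x = 30/10 = 3
f(3) = 0
Since f''(x) = 10 > 0, this is a minimum.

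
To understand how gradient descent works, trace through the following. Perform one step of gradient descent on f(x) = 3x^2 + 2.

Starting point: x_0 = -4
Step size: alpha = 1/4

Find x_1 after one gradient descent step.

f(x) = 3x^2 + 2
f'(x) = 6x + 0
f'(-4) = 6*-4 + (0) = -24
x_1 = x_0 - alpha * f'(x_0) = -4 - 1/4 * -24 = 2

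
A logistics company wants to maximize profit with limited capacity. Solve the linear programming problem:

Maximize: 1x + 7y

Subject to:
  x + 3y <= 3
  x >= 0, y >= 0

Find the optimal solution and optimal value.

The feasible region has vertices at [(0, 0), (3, 0), (0, 1)].
Checking objective 1x + 7y at each vertex:
  (0, 0): 1*0 + 7*0 = 0
  (3, 0): 1*3 + 7*0 = 3
  (0, 1): 1*0 + 7*1 = 7
Maximum is 7 at (0, 1).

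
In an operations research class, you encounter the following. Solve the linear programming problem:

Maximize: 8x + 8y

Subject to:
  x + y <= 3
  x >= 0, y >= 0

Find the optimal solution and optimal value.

The feasible region has vertices at [(0, 0), (3, 0), (0, 3)].
Checking objective 8x + 8y at each vertex:
  (0, 0): 8*0 + 8*0 = 0
  (3, 0): 8*3 + 8*0 = 24
  (0, 3): 8*0 + 8*3 = 24
Maximum is 24 at (3, 0).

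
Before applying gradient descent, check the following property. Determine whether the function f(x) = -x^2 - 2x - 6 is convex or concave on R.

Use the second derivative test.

f(x) = -x^2 - 2x - 6
f'(x) = -2x - 2
f''(x) = -2
Since f''(x) = -2 < 0 for all x, f is concave on R.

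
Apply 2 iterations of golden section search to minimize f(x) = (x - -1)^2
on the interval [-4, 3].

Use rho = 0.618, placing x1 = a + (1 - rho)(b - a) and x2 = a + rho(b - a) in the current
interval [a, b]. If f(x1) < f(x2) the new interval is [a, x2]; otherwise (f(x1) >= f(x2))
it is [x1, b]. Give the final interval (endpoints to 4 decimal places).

Golden section search for min of f(x) = (x - -1)^2 on [-4, 3].
Each step: x1 = a + (1 - rho)(b - a), x2 = a + rho(b - a); if f(x1) < f(x2) keep [a, x2], otherwise keep [x1, b].
Step 1: [-4.0000, 3.0000], x1=-1.3260 (f=0.1063), x2=0.3260 (f=1.7583); f(x1) < f(x2) => keep [-4.0000, 0.3260]
Step 2: [-4.0000, 0.3260], x1=-2.3475 (f=1.8157), x2=-1.3265 (f=0.1066); f(x1) > f(x2) => keep [-2.3475, 0.3260]
Final interval: [-2.3475, 0.3260]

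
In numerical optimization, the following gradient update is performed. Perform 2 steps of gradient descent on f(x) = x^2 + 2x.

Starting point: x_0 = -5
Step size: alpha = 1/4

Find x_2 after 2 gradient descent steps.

f(x) = x^2 + 2x, f'(x) = 2x + (2)
Step 1: f'(-5) = -8, x_1 = -5 - 1/4 * -8 = -3
Step 2: f'(-3) = -4, x_2 = -3 - 1/4 * -4 = -2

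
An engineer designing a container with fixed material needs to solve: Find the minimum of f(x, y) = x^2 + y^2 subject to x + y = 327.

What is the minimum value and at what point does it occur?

Substitute y = 327 - x into f(x,y) = x^2 + y^2:
g(x) = x^2 + (327 - x)^2 = 2x^2 - 654x + 106929
g'(x) = 4x - 654 = 0  =>  x = 327/2
y = 327 - 327/2 = 327/2
Minimum value = (327/2)^2 + (327/2)^2 = 106929/2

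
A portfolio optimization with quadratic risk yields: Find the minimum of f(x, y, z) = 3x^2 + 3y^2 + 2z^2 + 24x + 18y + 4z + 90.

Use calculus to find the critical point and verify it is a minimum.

f(x,y,z) = 3x^2 + 3y^2 + 2z^2 + 24x + 18y + 4z + 90
df/dx = 6x + (24) = 0 => x = -4
df/dy = 6y + (18) = 0 => y = -3
df/dz = 4z + (4) = 0 => z = -1
f(-4,-3,-1) = 3*(-4)^2 + 3*(-3)^2 + 2*(-1)^2 + 24*(-4) + 18*(-3) + 4*(-1) + 90 = 13
Hessian is diagonal with entries 6, 6, 4 > 0, confirmed minimum.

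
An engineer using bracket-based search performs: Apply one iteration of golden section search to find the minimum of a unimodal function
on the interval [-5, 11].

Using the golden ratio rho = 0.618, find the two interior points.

Golden section search on [-5, 11].
Golden ratio rho = 0.618 (approx).
Interior points:
  x_1 = -5 + (1-0.618)*16 = 1.1120
  x_2 = -5 + 0.618*16 = 4.8880
Compare f(x_1) and f(x_2) to determine which subinterval to keep.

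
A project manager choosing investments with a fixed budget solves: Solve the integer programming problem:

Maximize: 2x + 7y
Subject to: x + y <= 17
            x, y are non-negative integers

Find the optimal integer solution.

Objective: 2x + 7y, constraint: x + y <= 17
Coefficient of y is 7 > coefficient of x is 2, so allocate the entire budget to y.
Optimal: x = 0, y = 17, value = 119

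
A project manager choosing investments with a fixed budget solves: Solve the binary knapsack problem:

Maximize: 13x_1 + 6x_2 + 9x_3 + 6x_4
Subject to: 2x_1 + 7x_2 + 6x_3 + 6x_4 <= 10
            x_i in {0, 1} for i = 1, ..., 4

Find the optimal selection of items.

Items: item 1 (v=13, w=2), item 2 (v=6, w=7), item 3 (v=9, w=6), item 4 (v=6, w=6)
Capacity: 10
Checking all 16 subsets (w = total weight, v = total value):
  {}: w = 0, v = 0
  {1}: w = 2, v = 13
  {2}: w = 7, v = 6
  {3}: w = 6, v = 9
  {4}: w = 6, v = 6
  {1, 2}: w = 9, v = 19
  {1, 3}: w = 8, v = 22
  {1, 4}: w = 8, v = 19
  {2, 3}: w = 13 > 10, infeasible
  {2, 4}: w = 13 > 10, infeasible
  {3, 4}: w = 12 > 10, infeasible
  {1, 2, 3}: w = 15 > 10, infeasible
  {1, 2, 4}: w = 15 > 10, infeasible
  {1, 3, 4}: w = 14 > 10, infeasible
  {2, 3, 4}: w = 19 > 10, infeasible
  {1, 2, 3, 4}: w = 21 > 10, infeasible
Best feasible subset: items [1, 3]
Total weight: 8 <= 10, total value: 22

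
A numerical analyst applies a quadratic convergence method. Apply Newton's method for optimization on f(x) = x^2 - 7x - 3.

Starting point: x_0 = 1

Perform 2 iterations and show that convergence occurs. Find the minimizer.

f(x) = x^2 - 7x - 3, f'(x) = 2x + (-7), f''(x) = 2
Step 1: f'(1) = -5, x_1 = 1 - -5/2 = 7/2
Step 2: f'(7/2) = 0, x_2 = 7/2 (converged)
Newton's method converges in 1 step for quadratics.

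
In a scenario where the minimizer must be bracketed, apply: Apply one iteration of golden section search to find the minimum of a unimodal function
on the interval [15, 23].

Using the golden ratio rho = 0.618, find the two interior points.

Golden section search on [15, 23].
Golden ratio rho = 0.618 (approx).
Interior points:
  x_1 = 15 + (1-0.618)*8 = 18.0560
  x_2 = 15 + 0.618*8 = 19.9440
Compare f(x_1) and f(x_2) to determine which subinterval to keep.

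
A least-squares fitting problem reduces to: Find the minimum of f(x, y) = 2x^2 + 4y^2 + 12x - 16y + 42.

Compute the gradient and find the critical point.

f(x,y) = 2x^2 + 4y^2 + 12x - 16y + 42
df/dx = 4x + (12) = 0  =>  x = -3
df/dy = 8y + (-16) = 0  =>  y = 2
f(-3, 2) = 2*(-3)^2 + 4*(2)^2 + 12*(-3) + -16*(2) + 42 = 8
Hessian is diagonal with entries 4, 8 > 0, so this is a minimum.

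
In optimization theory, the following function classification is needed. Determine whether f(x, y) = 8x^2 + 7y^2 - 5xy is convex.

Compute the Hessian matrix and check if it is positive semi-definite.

f(x,y) = 8x^2 + 7y^2 - 5xy
Hessian H = [[16, -5], [-5, 14]]
trace(H) = 30, det(H) = 199
Eigenvalues: (30 +/- sqrt(104)) / 2 = 20.1, 9.901
Since both eigenvalues > 0, f is convex.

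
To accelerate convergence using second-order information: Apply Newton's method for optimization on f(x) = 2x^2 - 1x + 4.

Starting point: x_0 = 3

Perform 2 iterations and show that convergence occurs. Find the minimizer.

f(x) = 2x^2 - 1x + 4, f'(x) = 4x + (-1), f''(x) = 4
Step 1: f'(3) = 11, x_1 = 3 - 11/4 = 1/4
Step 2: f'(1/4) = 0, x_2 = 1/4 (converged)
Newton's method converges in 1 step for quadratics.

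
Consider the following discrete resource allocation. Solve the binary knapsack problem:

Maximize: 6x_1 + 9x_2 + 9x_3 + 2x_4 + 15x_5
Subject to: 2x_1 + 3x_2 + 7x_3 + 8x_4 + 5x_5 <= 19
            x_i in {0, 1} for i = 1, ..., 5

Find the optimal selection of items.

Items: item 1 (v=6, w=2), item 2 (v=9, w=3), item 3 (v=9, w=7), item 4 (v=2, w=8), item 5 (v=15, w=5)
Capacity: 19
Checking all 32 subsets (w = total weight, v = total value):
  {}: w = 0, v = 0
  {1}: w = 2, v = 6
  {2}: w = 3, v = 9
  {3}: w = 7, v = 9
  {4}: w = 8, v = 2
  {5}: w = 5, v = 15
  {1, 2}: w = 5, v = 15
  {1, 3}: w = 9, v = 15
  {1, 4}: w = 10, v = 8
  {1, 5}: w = 7, v = 21
  {2, 3}: w = 10, v = 18
  {2, 4}: w = 11, v = 11
  {2, 5}: w = 8, v = 24
  {3, 4}: w = 15, v = 11
  {3, 5}: w = 12, v = 24
  {4, 5}: w = 13, v = 17
  {1, 2, 3}: w = 12, v = 24
  {1, 2, 4}: w = 13, v = 17
  {1, 2, 5}: w = 10, v = 30
  {1, 3, 4}: w = 17, v = 17
  {1, 3, 5}: w = 14, v = 30
  {1, 4, 5}: w = 15, v = 23
  {2, 3, 4}: w = 18, v = 20
  {2, 3, 5}: w = 15, v = 33
  {2, 4, 5}: w = 16, v = 26
  {3, 4, 5}: w = 20 > 19, infeasible
  {1, 2, 3, 4}: w = 20 > 19, infeasible
  {1, 2, 3, 5}: w = 17, v = 39
  {1, 2, 4, 5}: w = 18, v = 32
  {1, 3, 4, 5}: w = 22 > 19, infeasible
  {2, 3, 4, 5}: w = 23 > 19, infeasible
  {1, 2, 3, 4, 5}: w = 25 > 19, infeasible
Best feasible subset: items [1, 2, 3, 5]
Total weight: 17 <= 19, total value: 39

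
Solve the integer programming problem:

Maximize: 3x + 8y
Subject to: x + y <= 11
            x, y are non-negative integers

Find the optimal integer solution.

Objective: 3x + 8y, constraint: x + y <= 11
Coefficient of y is 8 > coefficient of x is 3, so allocate the entire budget to y.
Optimal: x = 0, y = 11, value = 88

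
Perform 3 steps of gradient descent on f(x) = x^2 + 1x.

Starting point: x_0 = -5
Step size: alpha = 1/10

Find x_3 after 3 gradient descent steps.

f(x) = x^2 + 1x, f'(x) = 2x + (1)
Step 1: f'(-5) = -9, x_1 = -5 - 1/10 * -9 = -41/10
Step 2: f'(-41/10) = -36/5, x_2 = -41/10 - 1/10 * -36/5 = -169/50
Step 3: f'(-169/50) = -144/25, x_3 = -169/50 - 1/10 * -144/25 = -701/250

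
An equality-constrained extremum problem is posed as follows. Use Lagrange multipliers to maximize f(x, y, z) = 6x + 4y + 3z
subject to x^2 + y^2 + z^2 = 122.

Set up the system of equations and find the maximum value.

Lagrange conditions: 6 = 2*lambda*x, 4 = 2*lambda*y, 3 = 2*lambda*z
So x:6 = y:4 = z:3, i.e. x = 6t, y = 4t, z = 3t
Constraint: t^2*(6^2 + 4^2 + 3^2) = 122
  t^2 * 61 = 122  =>  t = sqrt(2)
Maximum = 6*6t + 4*4t + 3*3t = 61*sqrt(2) = sqrt(7442)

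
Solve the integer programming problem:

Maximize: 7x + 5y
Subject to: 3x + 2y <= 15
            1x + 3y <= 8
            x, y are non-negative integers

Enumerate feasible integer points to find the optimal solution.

Constraint 1: 3x + 2y <= 15
Constraint 2: 1x + 3y <= 8
Feasible x range (need y >= 0): 0 <= x <= min(15/3, 8/1) => x in {0, ..., 5}.
Enumerate feasible integer points row by row (the coefficient of y is 5 > 0, so for each x the largest feasible y gives the best value):
  x = 0: y <= min((15 - 3*0)/2, (8 - 1*0)/3) => y in {0, ..., 2}; best 7*0 + 5*2 = 10
  x = 1: y <= min((15 - 3*1)/2, (8 - 1*1)/3) => y in {0, ..., 2}; best 7*1 + 5*2 = 17
  x = 2: y <= min((15 - 3*2)/2, (8 - 1*2)/3) => y in {0, ..., 2}; best 7*2 + 5*2 = 24
  x = 3: y <= min((15 - 3*3)/2, (8 - 1*3)/3) => y in {0, ..., 1}; best 7*3 + 5*1 = 26
  x = 4: y <= min((15 - 3*4)/2, (8 - 1*4)/3) => y in {0, ..., 1}; best 7*4 + 5*1 = 33
  x = 5: y <= min((15 - 3*5)/2, (8 - 1*5)/3) => y in {0}; best 7*5 + 5*0 = 35
The maximum 7x + 5y = 35 is achieved at x = 5, y = 0.
Check: 3*5 + 2*0 = 15 <= 15 and 1*5 + 3*0 = 5 <= 8.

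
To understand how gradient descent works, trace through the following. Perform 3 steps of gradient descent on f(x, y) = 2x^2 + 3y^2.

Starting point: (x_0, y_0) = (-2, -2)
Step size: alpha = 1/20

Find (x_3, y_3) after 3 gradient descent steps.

f(x,y) = 2x^2 + 3y^2
grad_x = 4x + 0y, grad_y = 6y + 0x
Step 1: grad = (-8, -12), (-8/5, -7/5)
Step 2: grad = (-32/5, -42/5), (-32/25, -49/50)
Step 3: grad = (-128/25, -147/25), (-128/125, -343/500)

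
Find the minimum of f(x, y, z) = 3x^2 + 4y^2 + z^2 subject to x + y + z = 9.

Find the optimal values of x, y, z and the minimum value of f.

Using Lagrange multipliers on f = 3x^2 + 4y^2 + z^2 with constraint x + y + z = 9:
Conditions: 2*3*x = lambda, 2*4*y = lambda, 2*1*z = lambda
So x = lambda/6, y = lambda/8, z = lambda/2
Substituting into constraint: lambda * (19/24) = 9
lambda = 216/19
x = 36/19, y = 27/19, z = 108/19
Minimum value = 972/19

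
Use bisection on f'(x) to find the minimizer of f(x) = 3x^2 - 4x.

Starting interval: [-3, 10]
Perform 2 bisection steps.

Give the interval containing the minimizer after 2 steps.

Finding critical point of f(x) = 3x^2 - 4x using bisection on f'(x) = 6x + -4.
f'(x) = 0 when x = 2/3.
Starting interval: [-3, 10]
Step 1: mid = 7/2, f'(mid) = 17, new interval = [-3, 7/2]
Step 2: mid = 1/4, f'(mid) = -5/2, new interval = [1/4, 7/2]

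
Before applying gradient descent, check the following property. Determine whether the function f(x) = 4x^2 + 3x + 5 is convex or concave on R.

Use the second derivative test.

f(x) = 4x^2 + 3x + 5
f'(x) = 8x + 3
f''(x) = 8
Since f''(x) = 8 > 0 for all x, f is convex on R.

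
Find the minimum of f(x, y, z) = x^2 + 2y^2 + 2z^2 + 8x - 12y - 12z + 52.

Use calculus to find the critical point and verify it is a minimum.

f(x,y,z) = x^2 + 2y^2 + 2z^2 + 8x - 12y - 12z + 52
df/dx = 2x + (8) = 0 => x = -4
df/dy = 4y + (-12) = 0 => y = 3
df/dz = 4z + (-12) = 0 => z = 3
f(-4,3,3) = 1*(-4)^2 + 2*(3)^2 + 2*(3)^2 + 8*(-4) + -12*(3) + -12*(3) + 52 = 0
Hessian is diagonal with entries 2, 4, 4 > 0, confirmed minimum.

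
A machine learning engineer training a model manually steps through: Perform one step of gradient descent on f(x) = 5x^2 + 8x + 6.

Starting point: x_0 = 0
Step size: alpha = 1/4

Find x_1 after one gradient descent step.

f(x) = 5x^2 + 8x + 6
f'(x) = 10x + 8
f'(0) = 10*0 + (8) = 8
x_1 = x_0 - alpha * f'(x_0) = 0 - 1/4 * 8 = -2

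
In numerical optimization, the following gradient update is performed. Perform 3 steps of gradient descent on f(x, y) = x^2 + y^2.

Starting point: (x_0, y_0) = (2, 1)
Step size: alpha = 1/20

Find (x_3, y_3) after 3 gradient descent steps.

f(x,y) = x^2 + y^2
grad_x = 2x + 0y, grad_y = 2y + 0x
Step 1: grad = (4, 2), (9/5, 9/10)
Step 2: grad = (18/5, 9/5), (81/50, 81/100)
Step 3: grad = (81/25, 81/50), (729/500, 729/1000)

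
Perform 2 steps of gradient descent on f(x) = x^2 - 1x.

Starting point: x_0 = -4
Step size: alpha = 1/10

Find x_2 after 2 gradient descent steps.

f(x) = x^2 - 1x, f'(x) = 2x + (-1)
Step 1: f'(-4) = -9, x_1 = -4 - 1/10 * -9 = -31/10
Step 2: f'(-31/10) = -36/5, x_2 = -31/10 - 1/10 * -36/5 = -119/50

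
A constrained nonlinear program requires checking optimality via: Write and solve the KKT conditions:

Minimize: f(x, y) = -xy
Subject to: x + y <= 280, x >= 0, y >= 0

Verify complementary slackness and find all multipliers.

Problem: min -xy s.t. x + y <= 280 (multiplier lambda), x >= 0 (mu_x), y >= 0 (mu_y)
KKT stationarity: -y + lambda - mu_x = 0, -x + lambda - mu_y = 0, with lambda, mu_x, mu_y >= 0
Complementary slackness: lambda*(x + y - 280) = 0, mu_x*x = 0, mu_y*y = 0
If lambda = 0: y = -mu_x <= 0 and x = -mu_y <= 0 force x = y = 0 with f = 0; but x = y = 140 is feasible with f = -19600 < 0, so this is not the minimum. Hence lambda > 0 and x + y = 280.
Try x > 0, y > 0 (so mu_x = mu_y = 0): y = lambda, x = lambda => x = y = lambda
x + y = 280 => 2*lambda = 280 => lambda = 140
x* = y* = 140 > 0, consistent with mu_x = mu_y = 0.
(Any feasible point with x = 0 or y = 0 has f = 0 > -19600, so the minimum is not on those boundaries.)
min(-xy) = -19600 (i.e. max xy = 19600)
Multipliers: lambda = 140, mu_x = 0, mu_y = 0
Complementary slackness: lambda*(x + y - 280) = 140*(140 + 140 - 280) = 0, mu_x*x = 0*140 = 0, mu_y*y = 0*140 = 0. Satisfied.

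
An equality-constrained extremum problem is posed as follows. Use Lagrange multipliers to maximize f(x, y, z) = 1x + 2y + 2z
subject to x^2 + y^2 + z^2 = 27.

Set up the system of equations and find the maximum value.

Lagrange conditions: 1 = 2*lambda*x, 2 = 2*lambda*y, 2 = 2*lambda*z
So x:1 = y:2 = z:2, i.e. x = 1t, y = 2t, z = 2t
Constraint: t^2*(1^2 + 2^2 + 2^2) = 27
  t^2 * 9 = 27  =>  t = sqrt(3)
Maximum = 1*1t + 2*2t + 2*2t = 9*sqrt(3) = sqrt(243)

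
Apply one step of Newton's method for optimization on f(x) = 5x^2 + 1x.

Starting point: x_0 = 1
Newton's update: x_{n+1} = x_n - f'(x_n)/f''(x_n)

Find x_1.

f(x) = 5x^2 + 1x
f'(x) = 10x + (1), f''(x) = 10
Newton step: x_1 = x_0 - f'(x_0)/f''(x_0)
f'(1) = 11
x_1 = 1 - 11/10 = -1/10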